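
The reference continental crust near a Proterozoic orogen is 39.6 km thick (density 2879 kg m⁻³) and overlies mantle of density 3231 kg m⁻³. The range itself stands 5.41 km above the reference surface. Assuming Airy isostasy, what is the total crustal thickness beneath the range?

Root depth r = h ρ_c / (ρ_m − ρ_c) = 5.41 km × 2879 / 352 = 44.25 km.
Total thickness = T + h + r = 39.6 km + 5.41 km + 44.25 km = 89.3 km.

89.3 km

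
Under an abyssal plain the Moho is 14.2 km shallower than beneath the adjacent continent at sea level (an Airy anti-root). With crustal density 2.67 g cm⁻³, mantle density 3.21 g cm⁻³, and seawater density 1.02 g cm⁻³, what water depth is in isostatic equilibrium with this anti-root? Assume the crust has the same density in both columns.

4.65 km

Replacing a thickness d of crust by seawater at the top must be balanced by replacing crust with mantle at the base: d (ρ_c − ρ_w) = a (ρ_m − ρ_c).
d = a (ρ_m − ρ_c)/(ρ_c − ρ_w) = 14.2 km × 0.54/1.65 = 4.65 km.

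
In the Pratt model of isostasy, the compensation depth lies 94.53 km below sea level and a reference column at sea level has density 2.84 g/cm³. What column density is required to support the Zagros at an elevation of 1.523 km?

2.79 g/cm³

Pratt balance: ρ_ref D = ρ (D + h).
ρ = ρ_ref D/(D + h) = 2.84 × 94.53 km/(94.53 km + 1.523 km) = 2.79 g/cm³.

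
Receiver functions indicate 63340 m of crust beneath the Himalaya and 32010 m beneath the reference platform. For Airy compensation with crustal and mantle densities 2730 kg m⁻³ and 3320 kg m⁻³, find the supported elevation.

5570 m

Excess crust Δ = 63340 m − 32010 m = 31330 m, split between elevation h and root r with h + r = Δ.
Airy balance ρ_c h = (ρ_m − ρ_c) r gives r = h ρ_c/(ρ_m − ρ_c), so h (1 + ρ_c/(ρ_m − ρ_c)) = Δ, i.e. h = Δ (ρ_m − ρ_c)/ρ_m.
h = 31330 m × 590/3320 = 5570 m.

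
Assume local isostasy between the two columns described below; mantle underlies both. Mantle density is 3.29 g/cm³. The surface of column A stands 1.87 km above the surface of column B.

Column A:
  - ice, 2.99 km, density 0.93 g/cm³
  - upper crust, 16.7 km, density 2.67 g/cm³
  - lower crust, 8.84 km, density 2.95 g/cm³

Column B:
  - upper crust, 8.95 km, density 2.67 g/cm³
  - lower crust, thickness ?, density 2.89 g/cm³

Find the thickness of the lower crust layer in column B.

Take the compensation level at the base of the deeper column (depth z_c below the surface of column A) and equate Σ ρ_i t_i down to z_c; mantle fills any gap and the z_c terms cancel.
Column A: 2.99×0.93 + 16.7×2.67 + 8.84×2.95 + (z_c − 28.53)×3.29
Column B: 1.87×0 + 8.95×2.67 + x×2.89 + (z_c − 1.87 − 8.95 − x)×3.29
The z_c×3.29 term appears on both sides and cancels. Collect the known terms of each column as K = Σ(ρt)_known − 3.29 × (depth of known layers): K_A = 73.4477 − 3.29×28.53 = −20.416; K_B = 23.8965 − 3.29×(1.87 + 8.95) = −11.7013.
Balance: K_A = K_B − x×(3.29 − 2.89), so x = (K_B − K_A)/(3.29 − 2.89) = 8.7147/0.4 = 21.8 km.

21.8 km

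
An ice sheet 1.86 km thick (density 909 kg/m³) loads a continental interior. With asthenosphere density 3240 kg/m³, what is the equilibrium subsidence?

Balancing pressure at the compensation depth: the ice load ρ_ice t is balanced by mantle displaced below, ρ_m s.
s = t ρ_ice / ρ_m = 1.86 km × 909/3240 = 0.522 km.

0.522 km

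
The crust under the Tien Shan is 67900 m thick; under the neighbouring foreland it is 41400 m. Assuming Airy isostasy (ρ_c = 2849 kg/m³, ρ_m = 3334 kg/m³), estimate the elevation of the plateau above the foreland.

3850 m

Excess crust Δ = 67900 m − 41400 m = 26500 m, split between elevation h and root r with h + r = Δ.
Airy balance ρ_c h = (ρ_m − ρ_c) r gives r = h ρ_c/(ρ_m − ρ_c), so h (1 + ρ_c/(ρ_m − ρ_c)) = Δ, i.e. h = Δ (ρ_m − ρ_c)/ρ_m.
h = 26500 m × 485/3334 = 3850 m.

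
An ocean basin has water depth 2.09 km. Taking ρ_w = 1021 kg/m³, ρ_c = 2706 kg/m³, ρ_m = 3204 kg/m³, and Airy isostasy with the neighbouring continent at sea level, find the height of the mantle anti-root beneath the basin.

Isostatic balance requires: replacing crust with seawater at the top is compensated by replacing crust with mantle at the base: d (ρ_c − ρ_w) = a (ρ_m − ρ_c).
a = d (ρ_c − ρ_w)/(ρ_m − ρ_c) = 2.09 km × 1685/498 = 7.07 km.

7.07 km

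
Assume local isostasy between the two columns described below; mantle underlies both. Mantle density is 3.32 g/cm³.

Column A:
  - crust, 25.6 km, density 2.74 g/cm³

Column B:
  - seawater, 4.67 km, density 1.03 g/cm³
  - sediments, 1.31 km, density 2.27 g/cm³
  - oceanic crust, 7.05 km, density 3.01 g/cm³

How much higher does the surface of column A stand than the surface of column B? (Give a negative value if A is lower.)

0.179 km

For any compensation level in the mantle, the mantle terms cancel and isostasy reduces to e = (Σt_A − Σt_B) − (Σ(ρt)_A − Σ(ρt)_B) / ρ_m.
Σt_A = 25.6 km; Σt_B = 13.03 km; Σ(ρt)_A = 70.144; Σ(ρt)_B = 29.0043 (in km·g/cm³).
e = (25.6 − 13.03) − (70.144 − 29.0043) / 3.32 = 0.179 km.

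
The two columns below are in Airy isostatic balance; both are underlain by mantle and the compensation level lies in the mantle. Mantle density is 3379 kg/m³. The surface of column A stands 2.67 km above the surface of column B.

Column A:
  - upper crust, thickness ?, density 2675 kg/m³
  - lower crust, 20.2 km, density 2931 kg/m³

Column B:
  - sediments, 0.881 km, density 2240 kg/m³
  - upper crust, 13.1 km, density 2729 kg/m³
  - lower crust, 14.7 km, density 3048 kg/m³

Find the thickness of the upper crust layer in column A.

20.4 km

Take the compensation level at the base of the deeper column (depth z_c below the surface of column A) and equate Σ ρ_i t_i down to z_c; mantle fills any gap and the z_c terms cancel.
Column A: x×2675 + 20.2×2931 + (z_c − 20.2 − x)×3379
Column B: 2.67×0 + 0.881×2240 + 13.1×2729 + 14.7×3048 + (z_c − 2.67 − 28.681)×3379
The z_c×3379 term appears on both sides and cancels. Collect the known terms of each column as K = Σ(ρt)_known − 3379 × (depth of known layers): K_A = 59206.2 − 3379×20.2 = −9049.6; K_B = 82528.94 − 3379×(2.67 + 28.681) = −23406.089.
Balance: K_A − x×(3379 − 2675) = K_B, so x = (K_A − K_B)/(3379 − 2675) = 14356.5/704 = 20.4 km.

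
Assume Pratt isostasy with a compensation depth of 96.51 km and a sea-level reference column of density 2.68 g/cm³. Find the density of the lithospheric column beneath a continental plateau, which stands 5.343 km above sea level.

2.54 g/cm³

Pratt balance: ρ_ref D = ρ (D + h).
ρ = ρ_ref D/(D + h) = 2.68 × 96.51 km/(96.51 km + 5.343 km) = 2.54 g/cm³.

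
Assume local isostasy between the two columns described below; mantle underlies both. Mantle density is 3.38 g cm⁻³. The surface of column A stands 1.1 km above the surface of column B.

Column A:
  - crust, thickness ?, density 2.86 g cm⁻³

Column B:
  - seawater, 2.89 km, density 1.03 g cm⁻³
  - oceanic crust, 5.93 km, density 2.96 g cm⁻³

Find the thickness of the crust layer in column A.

Take the compensation level at the base of the deeper column (depth z_c below the surface of column A) and equate Σ ρ_i t_i down to z_c; mantle fills any gap and the z_c terms cancel.
Column A: x×2.86 + (z_c − 0 − x)×3.38
Column B: 1.1×0 + 2.89×1.03 + 5.93×2.96 + (z_c − 1.1 − 8.82)×3.38
The z_c×3.38 term appears on both sides and cancels. Collect the known terms of each column as K = Σ(ρt)_known − 3.38 × (depth of known layers): K_A = 0 − 3.38×0 = 0; K_B = 20.5295 − 3.38×(1.1 + 8.82) = −13.0001.
Balance: K_A − x×(3.38 − 2.86) = K_B, so x = (K_A − K_B)/(3.38 − 2.86) = 13.0001/0.52 = 25 km.

25 km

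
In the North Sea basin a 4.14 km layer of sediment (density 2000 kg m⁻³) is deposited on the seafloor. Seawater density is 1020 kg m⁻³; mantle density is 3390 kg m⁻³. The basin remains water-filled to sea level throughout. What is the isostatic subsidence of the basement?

1.71 km

Submarine loading: the sediment displaces seawater, and the subsidence is in turn flooded, so s (ρ_m − ρ_w) = t (ρ_sed − ρ_w).
s = 4.14 km × (2000 − 1020) / (3390 − 1020) = 1.71 km.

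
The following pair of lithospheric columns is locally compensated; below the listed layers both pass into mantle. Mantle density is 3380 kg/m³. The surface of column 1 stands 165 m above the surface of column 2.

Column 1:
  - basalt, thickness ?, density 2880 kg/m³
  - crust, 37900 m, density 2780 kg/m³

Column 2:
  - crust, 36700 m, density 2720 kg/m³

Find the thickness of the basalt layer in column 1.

Take the compensation level at the base of the deeper column (depth z_c below the surface of column 1) and equate Σ ρ_i t_i down to z_c; mantle fills any gap and the z_c terms cancel.
Column 1: x×2880 + 37900×2780 + (z_c − 37900 − x)×3380
Column 2: 165×0 + 36700×2720 + (z_c − 165 − 36700)×3380
The z_c×3380 term appears on both sides and cancels. Collect the known terms of each column as K = Σ(ρt)_known − 3380 × (depth of known layers): K_1 = 105362000 − 3380×37900 = −22740000; K_2 = 99824000 − 3380×(165 + 36700) = −24779700.
Balance: K_1 − x×(3380 − 2880) = K_2, so x = (K_1 − K_2)/(3380 − 2880) = 2039700/500 = 4080 m.

4080 m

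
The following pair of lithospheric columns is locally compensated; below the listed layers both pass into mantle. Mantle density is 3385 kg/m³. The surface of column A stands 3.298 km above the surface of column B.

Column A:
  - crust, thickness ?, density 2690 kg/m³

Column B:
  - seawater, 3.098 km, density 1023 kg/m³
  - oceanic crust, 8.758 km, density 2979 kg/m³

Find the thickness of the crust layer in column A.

31.7 km

Take the compensation level at the base of the deeper column (depth z_c below the surface of column A) and equate Σ ρ_i t_i down to z_c; mantle fills any gap and the z_c terms cancel.
Column A: x×2690 + (z_c − 0 − x)×3385
Column B: 3.298×0 + 3.098×1023 + 8.758×2979 + (z_c − 3.298 − 11.856)×3385
The z_c×3385 term appears on both sides and cancels. Collect the known terms of each column as K = Σ(ρt)_known − 3385 × (depth of known layers): K_A = 0 − 3385×0 = 0; K_B = 29259.336 − 3385×(3.298 + 11.856) = −22036.954.
Balance: K_A − x×(3385 − 2690) = K_B, so x = (K_A − K_B)/(3385 − 2690) = 22037/695 = 31.7 km.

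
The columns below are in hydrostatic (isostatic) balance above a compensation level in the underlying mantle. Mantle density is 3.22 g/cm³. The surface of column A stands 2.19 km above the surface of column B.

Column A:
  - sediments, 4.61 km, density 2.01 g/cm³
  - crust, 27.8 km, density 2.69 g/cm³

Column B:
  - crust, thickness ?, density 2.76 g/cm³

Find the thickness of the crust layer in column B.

28.8 km

Take the compensation level at the base of the deeper column (depth z_c below the surface of column A) and equate Σ ρ_i t_i down to z_c; mantle fills any gap and the z_c terms cancel.
Column A: 4.61×2.01 + 27.8×2.69 + (z_c − 32.41)×3.22
Column B: 2.19×0 + x×2.76 + (z_c − 2.19 − 0 − x)×3.22
The z_c×3.22 term appears on both sides and cancels. Collect the known terms of each column as K = Σ(ρt)_known − 3.22 × (depth of known layers): K_A = 84.0481 − 3.22×32.41 = −20.3121; K_B = 0 − 3.22×(2.19 + 0) = −7.0518.
Balance: K_A = K_B − x×(3.22 − 2.76), so x = (K_B − K_A)/(3.22 − 2.76) = 13.2603/0.46 = 28.8 km.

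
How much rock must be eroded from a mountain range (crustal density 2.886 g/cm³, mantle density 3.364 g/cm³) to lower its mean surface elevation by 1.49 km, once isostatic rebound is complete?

10.5 km

Net drop Δ = e − u = e − e ρ_c/ρ_m = e (ρ_m − ρ_c)/ρ_m.
e = Δ ρ_m/(ρ_m − ρ_c) = 1.49 km × 3.364/0.478 = 10.5 km.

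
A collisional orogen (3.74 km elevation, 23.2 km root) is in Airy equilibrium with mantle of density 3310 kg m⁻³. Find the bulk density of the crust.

ρ_c h = (ρ_m − ρ_c) r → ρ_c (h + r) = ρ_m r → ρ_c = ρ_m r / (h + r).
ρ_c = 3310 × 23.2 km / (3.74 km + 23.2 km) = 2850 kg m⁻³.

2850 kg m⁻³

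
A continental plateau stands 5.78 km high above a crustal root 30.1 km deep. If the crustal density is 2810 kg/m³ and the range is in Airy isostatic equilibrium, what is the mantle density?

Airy balance: ρ_c h = (ρ_m − ρ_c) r → ρ_m = ρ_c (1 + h/r).
ρ_m = 2810 × (1 + 5.78 km/30.1 km) = 3350 kg/m³.

3350 kg/m³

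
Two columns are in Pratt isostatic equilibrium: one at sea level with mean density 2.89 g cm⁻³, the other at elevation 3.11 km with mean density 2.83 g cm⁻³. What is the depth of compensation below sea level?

ρ_ref D = ρ (D + h) → D (ρ_ref − ρ) = ρ h.
D = ρ h/(ρ_ref − ρ) = 2.83 × 3.11 km/(2.89 − 2.83) = 147 km.

147 km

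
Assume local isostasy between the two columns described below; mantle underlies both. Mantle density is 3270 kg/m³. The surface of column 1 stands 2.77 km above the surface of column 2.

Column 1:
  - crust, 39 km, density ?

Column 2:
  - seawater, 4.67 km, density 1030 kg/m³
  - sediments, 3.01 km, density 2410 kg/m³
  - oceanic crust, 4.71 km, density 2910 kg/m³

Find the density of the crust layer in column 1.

2660 kg/m³

Take the compensation level at the base of the deeper column (depth z_c below the surface of column 1) and equate Σ ρ_i t_i down to z_c; mantle fills any gap and the z_c terms cancel.
Column 1: 39×ρ + (z_c − 39)×3270
Column 2: 2.77×0 + 4.67×1030 + 3.01×2410 + 4.71×2910 + (z_c − 2.77 − 12.39)×3270
The z_c×3270 term appears on both sides and cancels. Collect the known terms of each column as K = Σ(ρt)_known − 3270 × (depth of known layers): K_1 = 0 − 3270×39 = −127530; K_2 = 25770.3 − 3270×(2.77 + 12.39) = −23802.9.
Balance: K_1 + 39×ρ = K_2, so ρ = (K_2 − K_1)/39 = 103727/39 = 2660 kg/m³.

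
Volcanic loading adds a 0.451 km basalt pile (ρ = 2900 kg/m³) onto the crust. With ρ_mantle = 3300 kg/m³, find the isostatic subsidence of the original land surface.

0.396 km

Subaerial loading: s = t ρ_load / ρ_m.
s = 0.451 km × 2900/3300 = 0.396 km.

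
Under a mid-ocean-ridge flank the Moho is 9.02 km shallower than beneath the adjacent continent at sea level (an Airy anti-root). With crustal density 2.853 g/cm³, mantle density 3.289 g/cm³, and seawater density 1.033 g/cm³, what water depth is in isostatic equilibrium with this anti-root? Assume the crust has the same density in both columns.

2.16 km

Replacing a thickness d of crust by seawater at the top must be balanced by replacing crust with mantle at the base: d (ρ_c − ρ_w) = a (ρ_m − ρ_c).
d = a (ρ_m − ρ_c)/(ρ_c − ρ_w) = 9.02 km × 0.436/1.82 = 2.16 km.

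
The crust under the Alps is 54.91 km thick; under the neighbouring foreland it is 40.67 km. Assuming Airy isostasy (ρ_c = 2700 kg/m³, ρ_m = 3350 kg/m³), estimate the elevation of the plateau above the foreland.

2.76 km

Excess crust Δ = 54.91 km − 40.67 km = 14.24 km, split between elevation h and root r with h + r = Δ.
Airy balance ρ_c h = (ρ_m − ρ_c) r gives r = h ρ_c/(ρ_m − ρ_c), so h (1 + ρ_c/(ρ_m − ρ_c)) = Δ, i.e. h = Δ (ρ_m − ρ_c)/ρ_m.
h = 14.24 km × 650/3350 = 2.76 km.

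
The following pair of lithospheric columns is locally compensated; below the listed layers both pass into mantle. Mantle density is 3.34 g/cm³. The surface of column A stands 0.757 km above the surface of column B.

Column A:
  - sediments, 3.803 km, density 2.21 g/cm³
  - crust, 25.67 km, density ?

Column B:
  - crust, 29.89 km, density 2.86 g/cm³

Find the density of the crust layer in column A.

2.85 g/cm³

Take the compensation level at the base of the deeper column (depth z_c below the surface of column A) and equate Σ ρ_i t_i down to z_c; mantle fills any gap and the z_c terms cancel.
Column A: 3.803×2.21 + 25.67×ρ + (z_c − 29.473)×3.34
Column B: 0.757×0 + 29.89×2.86 + (z_c − 0.757 − 29.89)×3.34
The z_c×3.34 term appears on both sides and cancels. Collect the known terms of each column as K = Σ(ρt)_known − 3.34 × (depth of known layers): K_A = 8.40463 − 3.34×29.473 = −90.03519; K_B = 85.4854 − 3.34×(0.757 + 29.89) = −16.87558.
Balance: K_A + 25.67×ρ = K_B, so ρ = (K_B − K_A)/25.67 = 73.1596/25.67 = 2.85 g/cm³.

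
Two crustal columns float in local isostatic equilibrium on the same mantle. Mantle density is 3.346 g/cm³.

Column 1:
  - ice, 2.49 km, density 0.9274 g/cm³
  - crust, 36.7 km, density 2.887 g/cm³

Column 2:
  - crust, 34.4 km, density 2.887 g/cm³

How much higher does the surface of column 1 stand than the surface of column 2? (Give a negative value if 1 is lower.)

For any compensation level in the mantle, the mantle terms cancel and isostasy reduces to e = (Σt_1 − Σt_2) − (Σ(ρt)_1 − Σ(ρt)_2) / ρ_m.
Σt_1 = 39.19 km; Σt_2 = 34.4 km; Σ(ρt)_1 = 108.262126; Σ(ρt)_2 = 99.3128 (in km·g/cm³).
e = (39.19 − 34.4) − (108.262126 − 99.3128) / 3.346 = 2.12 km.

2.12 km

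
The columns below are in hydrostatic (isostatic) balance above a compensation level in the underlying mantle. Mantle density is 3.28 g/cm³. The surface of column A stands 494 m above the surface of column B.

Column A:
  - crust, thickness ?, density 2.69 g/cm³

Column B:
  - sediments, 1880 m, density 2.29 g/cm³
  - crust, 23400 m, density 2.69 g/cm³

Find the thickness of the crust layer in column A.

29300 m

Take the compensation level at the base of the deeper column (depth z_c below the surface of column A) and equate Σ ρ_i t_i down to z_c; mantle fills any gap and the z_c terms cancel.
Column A: x×2.69 + (z_c − 0 − x)×3.28
Column B: 494×0 + 1880×2.29 + 23400×2.69 + (z_c − 494 − 25280)×3.28
The z_c×3.28 term appears on both sides and cancels. Collect the known terms of each column as K = Σ(ρt)_known − 3.28 × (depth of known layers): K_A = 0 − 3.28×0 = 0; K_B = 67251.2 − 3.28×(494 + 25280) = −17287.52.
Balance: K_A − x×(3.28 − 2.69) = K_B, so x = (K_A − K_B)/(3.28 − 2.69) = 17287.5/0.59 = 29300 m.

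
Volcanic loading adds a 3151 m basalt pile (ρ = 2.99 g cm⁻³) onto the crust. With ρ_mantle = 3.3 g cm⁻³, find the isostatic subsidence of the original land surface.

Subaerial loading: s = t ρ_load / ρ_m.
s = 3151 m × 2.99/3.3 = 2850 m.

2850 m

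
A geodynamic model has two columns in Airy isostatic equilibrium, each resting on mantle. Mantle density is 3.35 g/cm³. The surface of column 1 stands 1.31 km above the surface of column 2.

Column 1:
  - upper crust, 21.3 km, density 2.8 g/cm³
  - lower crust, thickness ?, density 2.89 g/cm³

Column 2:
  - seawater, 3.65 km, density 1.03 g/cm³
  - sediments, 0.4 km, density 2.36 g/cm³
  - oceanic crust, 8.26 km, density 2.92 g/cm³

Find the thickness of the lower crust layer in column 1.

Take the compensation level at the base of the deeper column (depth z_c below the surface of column 1) and equate Σ ρ_i t_i down to z_c; mantle fills any gap and the z_c terms cancel.
Column 1: 21.3×2.8 + x×2.89 + (z_c − 21.3 − x)×3.35
Column 2: 1.31×0 + 3.65×1.03 + 0.4×2.36 + 8.26×2.92 + (z_c − 1.31 − 12.31)×3.35
The z_c×3.35 term appears on both sides and cancels. Collect the known terms of each column as K = Σ(ρt)_known − 3.35 × (depth of known layers): K_1 = 59.64 − 3.35×21.3 = −11.715; K_2 = 28.8227 − 3.35×(1.31 + 12.31) = −16.8043.
Balance: K_1 − x×(3.35 − 2.89) = K_2, so x = (K_1 − K_2)/(3.35 − 2.89) = 5.0893/0.46 = 11.1 km.

11.1 km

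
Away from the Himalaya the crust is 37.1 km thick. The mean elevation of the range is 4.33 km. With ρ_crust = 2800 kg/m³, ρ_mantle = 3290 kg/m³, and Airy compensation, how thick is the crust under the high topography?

Root depth r = h ρ_c / (ρ_m − ρ_c) = 4.33 km × 2800 / 490 = 24.74 km.
Total thickness = T + h + r = 37.1 km + 4.33 km + 24.74 km = 66.2 km.

66.2 km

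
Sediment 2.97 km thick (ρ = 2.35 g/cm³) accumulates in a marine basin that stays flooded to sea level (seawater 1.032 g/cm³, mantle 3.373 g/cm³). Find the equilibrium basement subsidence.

1.67 km

Submarine loading: the sediment displaces seawater, and the subsidence is in turn flooded, so s (ρ_m − ρ_w) = t (ρ_sed − ρ_w).
s = 2.97 km × (2.35 − 1.032) / (3.373 − 1.032) = 1.67 km.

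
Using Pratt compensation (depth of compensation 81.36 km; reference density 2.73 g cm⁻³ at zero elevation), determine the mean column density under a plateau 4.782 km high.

2.58 g cm⁻³

Pratt balance: ρ_ref D = ρ (D + h).
ρ = ρ_ref D/(D + h) = 2.73 × 81.36 km/(81.36 km + 4.782 km) = 2.58 g cm⁻³.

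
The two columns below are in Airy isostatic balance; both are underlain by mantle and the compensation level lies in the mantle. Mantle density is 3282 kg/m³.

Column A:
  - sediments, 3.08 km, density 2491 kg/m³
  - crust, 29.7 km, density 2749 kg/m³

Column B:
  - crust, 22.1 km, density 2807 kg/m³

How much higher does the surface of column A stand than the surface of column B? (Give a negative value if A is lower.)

For any compensation level in the mantle, the mantle terms cancel and isostasy reduces to e = (Σt_A − Σt_B) − (Σ(ρt)_A − Σ(ρt)_B) / ρ_m.
Σt_A = 32.78 km; Σt_B = 22.1 km; Σ(ρt)_A = 89317.58; Σ(ρt)_B = 62034.7 (in km·kg/m³).
e = (32.78 − 22.1) − (89317.58 − 62034.7) / 3282 = 2.37 km.

2.37 km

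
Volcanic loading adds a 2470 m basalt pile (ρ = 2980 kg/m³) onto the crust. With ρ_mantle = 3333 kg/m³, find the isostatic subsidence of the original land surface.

Subaerial loading: s = t ρ_load / ρ_m.
s = 2470 m × 2980/3333 = 2210 m.

2210 m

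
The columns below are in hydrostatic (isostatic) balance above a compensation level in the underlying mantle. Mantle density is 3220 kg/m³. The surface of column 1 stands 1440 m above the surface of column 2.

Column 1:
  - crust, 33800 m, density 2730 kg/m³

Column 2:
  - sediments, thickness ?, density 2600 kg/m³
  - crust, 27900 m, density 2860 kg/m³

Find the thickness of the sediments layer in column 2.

3030 m

Take the compensation level at the base of the deeper column (depth z_c below the surface of column 1) and equate Σ ρ_i t_i down to z_c; mantle fills any gap and the z_c terms cancel.
Column 1: 33800×2730 + (z_c − 33800)×3220
Column 2: 1440×0 + x×2600 + 27900×2860 + (z_c − 1440 − 27900 − x)×3220
The z_c×3220 term appears on both sides and cancels. Collect the known terms of each column as K = Σ(ρt)_known − 3220 × (depth of known layers): K_1 = 92274000 − 3220×33800 = −16562000; K_2 = 79794000 − 3220×(1440 + 27900) = −14680800.
Balance: K_1 = K_2 − x×(3220 − 2600), so x = (K_2 − K_1)/(3220 − 2600) = 1881200/620 = 3030 m.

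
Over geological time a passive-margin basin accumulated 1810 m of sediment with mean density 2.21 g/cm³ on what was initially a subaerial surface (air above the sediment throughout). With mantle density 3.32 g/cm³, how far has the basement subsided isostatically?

Subaerial load: s = t ρ_sed / ρ_m = 1810 m × 2.21/3.32 = 1200 m.

1200 m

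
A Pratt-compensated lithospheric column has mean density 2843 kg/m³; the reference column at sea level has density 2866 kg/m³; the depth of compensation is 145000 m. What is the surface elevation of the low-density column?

ρ_ref D = ρ (D + h) → h = D (ρ_ref − ρ)/ρ.
h = 145000 m × (2866 − 2843)/2843 = 1170 m.

1170 m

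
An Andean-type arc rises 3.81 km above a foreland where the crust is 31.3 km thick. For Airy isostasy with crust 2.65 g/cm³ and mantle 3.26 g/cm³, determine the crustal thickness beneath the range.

Root depth r = h ρ_c / (ρ_m − ρ_c) = 3.81 km × 2.65 / 0.61 = 16.55 km.
Total thickness = T + h + r = 31.3 km + 3.81 km + 16.55 km = 51.7 km.

51.7 km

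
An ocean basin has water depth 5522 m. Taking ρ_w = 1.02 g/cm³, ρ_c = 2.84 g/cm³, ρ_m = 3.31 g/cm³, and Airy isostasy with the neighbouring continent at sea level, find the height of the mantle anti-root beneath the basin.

Balancing pressure at the compensation depth: replacing crust with seawater at the top is compensated by replacing crust with mantle at the base: d (ρ_c − ρ_w) = a (ρ_m − ρ_c).
a = d (ρ_c − ρ_w)/(ρ_m − ρ_c) = 5522 m × 1.82/0.47 = 21400 m.

21400 m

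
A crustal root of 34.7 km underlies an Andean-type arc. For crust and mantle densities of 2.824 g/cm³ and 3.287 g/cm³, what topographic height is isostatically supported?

5.69 km

Balancing pressure at the compensation depth: ρ_c h = (ρ_m − ρ_c) r.
h = r (ρ_m − ρ_c) / ρ_c = 34.7 km × (3.287 − 2.824) / 2.824 = 5.69 km.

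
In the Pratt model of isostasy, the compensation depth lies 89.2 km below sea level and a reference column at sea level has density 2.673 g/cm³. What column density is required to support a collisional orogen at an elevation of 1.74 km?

Pratt balance: ρ_ref D = ρ (D + h).
ρ = ρ_ref D/(D + h) = 2.673 × 89.2 km/(89.2 km + 1.74 km) = 2.62 g/cm³.

2.62 g/cm³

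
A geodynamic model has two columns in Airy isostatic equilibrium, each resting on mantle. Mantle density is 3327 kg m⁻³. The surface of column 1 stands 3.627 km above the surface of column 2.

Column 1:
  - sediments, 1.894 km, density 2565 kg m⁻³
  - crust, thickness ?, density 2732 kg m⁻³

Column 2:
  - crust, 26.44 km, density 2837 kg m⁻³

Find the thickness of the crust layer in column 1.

39.6 km

Take the compensation level at the base of the deeper column (depth z_c below the surface of column 1) and equate Σ ρ_i t_i down to z_c; mantle fills any gap and the z_c terms cancel.
Column 1: 1.894×2565 + x×2732 + (z_c − 1.894 − x)×3327
Column 2: 3.627×0 + 26.44×2837 + (z_c − 3.627 − 26.44)×3327
The z_c×3327 term appears on both sides and cancels. Collect the known terms of each column as K = Σ(ρt)_known − 3327 × (depth of known layers): K_1 = 4858.11 − 3327×1.894 = −1443.228; K_2 = 75010.28 − 3327×(3.627 + 26.44) = −25022.629.
Balance: K_1 − x×(3327 − 2732) = K_2, so x = (K_1 − K_2)/(3327 − 2732) = 23579.4/595 = 39.6 km.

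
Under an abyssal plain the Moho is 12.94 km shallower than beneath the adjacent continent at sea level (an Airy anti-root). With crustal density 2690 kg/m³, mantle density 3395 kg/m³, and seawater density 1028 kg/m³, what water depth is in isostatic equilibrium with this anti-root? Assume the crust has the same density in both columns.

Replacing a thickness d of crust by seawater at the top must be balanced by replacing crust with mantle at the base: d (ρ_c − ρ_w) = a (ρ_m − ρ_c).
d = a (ρ_m − ρ_c)/(ρ_c − ρ_w) = 12.94 km × 705/1662 = 5.49 km.

5.49 km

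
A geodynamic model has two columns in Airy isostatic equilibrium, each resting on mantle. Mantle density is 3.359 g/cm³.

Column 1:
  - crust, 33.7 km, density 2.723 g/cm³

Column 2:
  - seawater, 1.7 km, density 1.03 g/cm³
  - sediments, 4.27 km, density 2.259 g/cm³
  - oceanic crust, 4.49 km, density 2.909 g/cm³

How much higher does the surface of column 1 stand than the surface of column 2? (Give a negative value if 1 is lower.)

For any compensation level in the mantle, the mantle terms cancel and isostasy reduces to e = (Σt_1 − Σt_2) − (Σ(ρt)_1 − Σ(ρt)_2) / ρ_m.
Σt_1 = 33.7 km; Σt_2 = 10.46 km; Σ(ρt)_1 = 91.7651; Σ(ρt)_2 = 24.45834 (in km·g/cm³).
e = (33.7 − 10.46) − (91.7651 − 24.45834) / 3.359 = 3.2 km.

3.2 km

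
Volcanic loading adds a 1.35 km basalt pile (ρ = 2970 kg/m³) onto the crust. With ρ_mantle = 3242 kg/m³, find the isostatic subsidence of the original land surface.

Subaerial loading: s = t ρ_load / ρ_m.
s = 1.35 km × 2970/3242 = 1.24 km.

1.24 km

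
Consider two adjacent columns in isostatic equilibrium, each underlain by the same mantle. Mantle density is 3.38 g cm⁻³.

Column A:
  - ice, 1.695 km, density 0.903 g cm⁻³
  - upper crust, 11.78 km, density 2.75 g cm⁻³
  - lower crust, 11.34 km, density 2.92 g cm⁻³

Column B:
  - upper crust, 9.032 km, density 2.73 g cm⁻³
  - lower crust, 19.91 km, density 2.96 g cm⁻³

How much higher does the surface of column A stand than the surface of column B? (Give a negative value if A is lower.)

0.77 km

For any compensation level in the mantle, the mantle terms cancel and isostasy reduces to e = (Σt_A − Σt_B) − (Σ(ρt)_A − Σ(ρt)_B) / ρ_m.
Σt_A = 24.815 km; Σt_B = 28.942 km; Σ(ρt)_A = 67.038385; Σ(ρt)_B = 83.59096 (in km·g cm⁻³).
e = (24.815 − 28.942) − (67.038385 − 83.59096) / 3.38 = 0.77 km.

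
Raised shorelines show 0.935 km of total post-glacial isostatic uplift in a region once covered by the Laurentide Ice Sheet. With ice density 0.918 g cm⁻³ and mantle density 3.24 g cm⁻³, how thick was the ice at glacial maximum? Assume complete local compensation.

3.3 km

u = t ρ_ice/ρ_m → t = u ρ_m/ρ_ice = 0.935 km × 3.24/0.918 = 3.3 km.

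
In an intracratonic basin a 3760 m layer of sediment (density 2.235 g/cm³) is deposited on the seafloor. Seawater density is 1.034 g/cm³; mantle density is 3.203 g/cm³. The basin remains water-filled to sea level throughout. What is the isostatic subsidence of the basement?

Submarine loading: the sediment displaces seawater, and the subsidence is in turn flooded, so s (ρ_m − ρ_w) = t (ρ_sed − ρ_w).
s = 3760 m × (2.235 − 1.034) / (3.203 − 1.034) = 2080 m.

2080 m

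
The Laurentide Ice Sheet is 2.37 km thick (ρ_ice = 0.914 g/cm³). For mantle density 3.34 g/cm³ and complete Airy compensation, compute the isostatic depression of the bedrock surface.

By Archimedes' principle applied to the lithosphere: the ice load ρ_ice t is balanced by mantle displaced below, ρ_m s.
s = t ρ_ice / ρ_m = 2.37 km × 0.914/3.34 = 0.649 km.

0.649 km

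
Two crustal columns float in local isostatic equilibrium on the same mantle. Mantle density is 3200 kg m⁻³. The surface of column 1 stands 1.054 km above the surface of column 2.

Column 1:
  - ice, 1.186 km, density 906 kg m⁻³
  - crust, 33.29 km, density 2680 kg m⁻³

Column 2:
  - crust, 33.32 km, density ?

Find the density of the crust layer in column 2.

Take the compensation level at the base of the deeper column (depth z_c below the surface of column 1) and equate Σ ρ_i t_i down to z_c; mantle fills any gap and the z_c terms cancel.
Column 1: 1.186×906 + 33.29×2680 + (z_c − 34.476)×3200
Column 2: 1.054×0 + 33.32×ρ + (z_c − 1.054 − 33.32)×3200
The z_c×3200 term appears on both sides and cancels. Collect the known terms of each column as K = Σ(ρt)_known − 3200 × (depth of known layers): K_1 = 90291.716 − 3200×34.476 = −20031.484; K_2 = 0 − 3200×(1.054 + 33.32) = −109996.8.
Balance: K_1 = K_2 + 33.32×ρ, so ρ = (K_1 − K_2)/33.32 = 89965.3/33.32 = 2700 kg m⁻³.

2700 kg m⁻³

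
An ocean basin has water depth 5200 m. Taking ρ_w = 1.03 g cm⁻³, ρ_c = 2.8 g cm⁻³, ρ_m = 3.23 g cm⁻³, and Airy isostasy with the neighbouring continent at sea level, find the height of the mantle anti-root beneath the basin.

Balancing pressure at the compensation depth: replacing crust with seawater at the top is compensated by replacing crust with mantle at the base: d (ρ_c − ρ_w) = a (ρ_m − ρ_c).
a = d (ρ_c − ρ_w)/(ρ_m − ρ_c) = 5200 m × 1.77/0.43 = 21400 m.

21400 m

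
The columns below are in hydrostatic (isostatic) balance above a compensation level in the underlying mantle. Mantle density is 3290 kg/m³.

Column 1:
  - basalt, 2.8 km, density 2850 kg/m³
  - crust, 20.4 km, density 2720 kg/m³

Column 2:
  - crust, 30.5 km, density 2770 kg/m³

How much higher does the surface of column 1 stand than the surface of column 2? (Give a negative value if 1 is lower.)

For any compensation level in the mantle, the mantle terms cancel and isostasy reduces to e = (Σt_1 − Σt_2) − (Σ(ρt)_1 − Σ(ρt)_2) / ρ_m.
Σt_1 = 23.2 km; Σt_2 = 30.5 km; Σ(ρt)_1 = 63468; Σ(ρt)_2 = 84485 (in km·kg/m³).
e = (23.2 − 30.5) − (63468 − 84485) / 3290 = −0.912 km.

−0.912 km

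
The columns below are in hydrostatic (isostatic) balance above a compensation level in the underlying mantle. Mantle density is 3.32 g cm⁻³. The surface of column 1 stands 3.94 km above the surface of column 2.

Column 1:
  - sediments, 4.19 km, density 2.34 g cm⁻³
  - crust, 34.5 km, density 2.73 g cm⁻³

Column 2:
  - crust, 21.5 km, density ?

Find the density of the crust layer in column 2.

Take the compensation level at the base of the deeper column (depth z_c below the surface of column 1) and equate Σ ρ_i t_i down to z_c; mantle fills any gap and the z_c terms cancel.
Column 1: 4.19×2.34 + 34.5×2.73 + (z_c − 38.69)×3.32
Column 2: 3.94×0 + 21.5×ρ + (z_c − 3.94 − 21.5)×3.32
The z_c×3.32 term appears on both sides and cancels. Collect the known terms of each column as K = Σ(ρt)_known − 3.32 × (depth of known layers): K_1 = 103.9896 − 3.32×38.69 = −24.4612; K_2 = 0 − 3.32×(3.94 + 21.5) = −84.4608.
Balance: K_1 = K_2 + 21.5×ρ, so ρ = (K_1 − K_2)/21.5 = 59.9996/21.5 = 2.79 g cm⁻³.

2.79 g cm⁻³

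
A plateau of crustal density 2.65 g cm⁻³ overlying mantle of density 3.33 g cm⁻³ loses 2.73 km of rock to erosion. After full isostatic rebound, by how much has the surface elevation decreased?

Rebound u = e ρ_c/ρ_m = 2.73 km × 2.65/3.33 = 2.173 km.
Net surface drop = e − u = 2.73 km − 2.173 km = e (ρ_m − ρ_c)/ρ_m = 0.557 km.

0.557 km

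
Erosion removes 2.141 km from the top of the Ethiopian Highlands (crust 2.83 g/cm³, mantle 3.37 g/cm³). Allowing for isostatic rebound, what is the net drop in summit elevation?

0.343 km

Rebound u = e ρ_c/ρ_m = 2.141 km × 2.83/3.37 = 1.798 km.
Net surface drop = e − u = 2.141 km − 1.798 km = e (ρ_m − ρ_c)/ρ_m = 0.343 km.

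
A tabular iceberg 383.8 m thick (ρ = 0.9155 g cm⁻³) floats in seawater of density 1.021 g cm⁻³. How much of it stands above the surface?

39.7 m

Floating equilibrium: submerged depth d = t ρ_obj/ρ_fluid = 383.8 m × 0.9155/1.021 = 344.1 m.
Freeboard = t − d = 383.8 m − 344.1 m = 39.7 m.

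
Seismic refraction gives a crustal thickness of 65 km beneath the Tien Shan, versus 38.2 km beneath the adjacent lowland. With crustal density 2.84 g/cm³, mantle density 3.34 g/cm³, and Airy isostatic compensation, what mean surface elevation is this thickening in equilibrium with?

4.01 km

Excess crust Δ = 65 km − 38.2 km = 26.8 km, split between elevation h and root r with h + r = Δ.
Airy balance ρ_c h = (ρ_m − ρ_c) r gives r = h ρ_c/(ρ_m − ρ_c), so h (1 + ρ_c/(ρ_m − ρ_c)) = Δ, i.e. h = Δ (ρ_m − ρ_c)/ρ_m.
h = 26.8 km × 0.5/3.34 = 4.01 km.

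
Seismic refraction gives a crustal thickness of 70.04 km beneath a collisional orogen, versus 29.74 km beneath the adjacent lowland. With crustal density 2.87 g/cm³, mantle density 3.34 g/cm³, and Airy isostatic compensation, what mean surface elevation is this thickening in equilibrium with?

Excess crust Δ = 70.04 km − 29.74 km = 40.3 km, split between elevation h and root r with h + r = Δ.
Airy balance ρ_c h = (ρ_m − ρ_c) r gives r = h ρ_c/(ρ_m − ρ_c), so h (1 + ρ_c/(ρ_m − ρ_c)) = Δ, i.e. h = Δ (ρ_m − ρ_c)/ρ_m.
h = 40.3 km × 0.47/3.34 = 5.67 km.

5.67 km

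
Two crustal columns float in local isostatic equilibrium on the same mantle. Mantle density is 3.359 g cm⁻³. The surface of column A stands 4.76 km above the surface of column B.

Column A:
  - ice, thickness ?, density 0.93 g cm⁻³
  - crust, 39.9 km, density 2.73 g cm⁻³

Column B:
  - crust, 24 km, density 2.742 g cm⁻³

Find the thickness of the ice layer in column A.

2.35 km

Take the compensation level at the base of the deeper column (depth z_c below the surface of column A) and equate Σ ρ_i t_i down to z_c; mantle fills any gap and the z_c terms cancel.
Column A: x×0.93 + 39.9×2.73 + (z_c − 39.9 − x)×3.359
Column B: 4.76×0 + 24×2.742 + (z_c − 4.76 − 24)×3.359
The z_c×3.359 term appears on both sides and cancels. Collect the known terms of each column as K = Σ(ρt)_known − 3.359 × (depth of known layers): K_A = 108.927 − 3.359×39.9 = −25.0971; K_B = 65.808 − 3.359×(4.76 + 24) = −30.79684.
Balance: K_A − x×(3.359 − 0.93) = K_B, so x = (K_A − K_B)/(3.359 − 0.93) = 5.69974/2.429 = 2.35 km.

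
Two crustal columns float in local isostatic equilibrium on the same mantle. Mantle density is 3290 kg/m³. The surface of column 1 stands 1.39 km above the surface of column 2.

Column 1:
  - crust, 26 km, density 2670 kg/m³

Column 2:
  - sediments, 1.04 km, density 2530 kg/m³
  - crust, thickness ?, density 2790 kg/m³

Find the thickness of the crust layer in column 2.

21.5 km

Take the compensation level at the base of the deeper column (depth z_c below the surface of column 1) and equate Σ ρ_i t_i down to z_c; mantle fills any gap and the z_c terms cancel.
Column 1: 26×2670 + (z_c − 26)×3290
Column 2: 1.39×0 + 1.04×2530 + x×2790 + (z_c − 1.39 − 1.04 − x)×3290
The z_c×3290 term appears on both sides and cancels. Collect the known terms of each column as K = Σ(ρt)_known − 3290 × (depth of known layers): K_1 = 69420 − 3290×26 = −16120; K_2 = 2631.2 − 3290×(1.39 + 1.04) = −5363.5.
Balance: K_1 = K_2 − x×(3290 − 2790), so x = (K_2 − K_1)/(3290 − 2790) = 10756.5/500 = 21.5 km.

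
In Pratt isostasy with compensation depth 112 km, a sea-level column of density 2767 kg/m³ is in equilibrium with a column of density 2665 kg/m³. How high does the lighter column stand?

4.29 km

ρ_ref D = ρ (D + h) → h = D (ρ_ref − ρ)/ρ.
h = 112 km × (2767 − 2665)/2665 = 4.29 km.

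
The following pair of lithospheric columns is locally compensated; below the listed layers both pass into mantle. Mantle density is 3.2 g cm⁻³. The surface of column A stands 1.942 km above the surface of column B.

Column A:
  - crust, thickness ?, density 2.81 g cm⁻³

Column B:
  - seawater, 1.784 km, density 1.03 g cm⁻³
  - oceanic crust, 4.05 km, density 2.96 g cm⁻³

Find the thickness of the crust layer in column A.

28.4 km

Take the compensation level at the base of the deeper column (depth z_c below the surface of column A) and equate Σ ρ_i t_i down to z_c; mantle fills any gap and the z_c terms cancel.
Column A: x×2.81 + (z_c − 0 − x)×3.2
Column B: 1.942×0 + 1.784×1.03 + 4.05×2.96 + (z_c − 1.942 − 5.834)×3.2
The z_c×3.2 term appears on both sides and cancels. Collect the known terms of each column as K = Σ(ρt)_known − 3.2 × (depth of known layers): K_A = 0 − 3.2×0 = 0; K_B = 13.82552 − 3.2×(1.942 + 5.834) = −11.05768.
Balance: K_A − x×(3.2 − 2.81) = K_B, so x = (K_A − K_B)/(3.2 − 2.81) = 11.0577/0.39 = 28.4 km.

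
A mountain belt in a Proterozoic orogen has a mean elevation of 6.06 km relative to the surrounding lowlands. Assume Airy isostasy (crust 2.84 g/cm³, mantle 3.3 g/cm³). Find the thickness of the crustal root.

37.4 km

Isostatic balance requires: the weight of the topography is balanced by the buoyancy of the root, ρ_c h = (ρ_m − ρ_c) r.
r = h · ρ_c / (ρ_m − ρ_c) = 6.06 km × 2.84 / (3.3 − 2.84) = 37.4 km.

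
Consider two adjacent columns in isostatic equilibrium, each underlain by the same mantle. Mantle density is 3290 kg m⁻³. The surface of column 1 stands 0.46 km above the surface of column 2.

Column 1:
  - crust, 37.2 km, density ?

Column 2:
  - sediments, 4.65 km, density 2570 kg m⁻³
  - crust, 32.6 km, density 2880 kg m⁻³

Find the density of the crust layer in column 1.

2800 kg m⁻³

Take the compensation level at the base of the deeper column (depth z_c below the surface of column 1) and equate Σ ρ_i t_i down to z_c; mantle fills any gap and the z_c terms cancel.
Column 1: 37.2×ρ + (z_c − 37.2)×3290
Column 2: 0.46×0 + 4.65×2570 + 32.6×2880 + (z_c − 0.46 − 37.25)×3290
The z_c×3290 term appears on both sides and cancels. Collect the known terms of each column as K = Σ(ρt)_known − 3290 × (depth of known layers): K_1 = 0 − 3290×37.2 = −122388; K_2 = 105838.5 − 3290×(0.46 + 37.25) = −18227.4.
Balance: K_1 + 37.2×ρ = K_2, so ρ = (K_2 − K_1)/37.2 = 104161/37.2 = 2800 kg m⁻³.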